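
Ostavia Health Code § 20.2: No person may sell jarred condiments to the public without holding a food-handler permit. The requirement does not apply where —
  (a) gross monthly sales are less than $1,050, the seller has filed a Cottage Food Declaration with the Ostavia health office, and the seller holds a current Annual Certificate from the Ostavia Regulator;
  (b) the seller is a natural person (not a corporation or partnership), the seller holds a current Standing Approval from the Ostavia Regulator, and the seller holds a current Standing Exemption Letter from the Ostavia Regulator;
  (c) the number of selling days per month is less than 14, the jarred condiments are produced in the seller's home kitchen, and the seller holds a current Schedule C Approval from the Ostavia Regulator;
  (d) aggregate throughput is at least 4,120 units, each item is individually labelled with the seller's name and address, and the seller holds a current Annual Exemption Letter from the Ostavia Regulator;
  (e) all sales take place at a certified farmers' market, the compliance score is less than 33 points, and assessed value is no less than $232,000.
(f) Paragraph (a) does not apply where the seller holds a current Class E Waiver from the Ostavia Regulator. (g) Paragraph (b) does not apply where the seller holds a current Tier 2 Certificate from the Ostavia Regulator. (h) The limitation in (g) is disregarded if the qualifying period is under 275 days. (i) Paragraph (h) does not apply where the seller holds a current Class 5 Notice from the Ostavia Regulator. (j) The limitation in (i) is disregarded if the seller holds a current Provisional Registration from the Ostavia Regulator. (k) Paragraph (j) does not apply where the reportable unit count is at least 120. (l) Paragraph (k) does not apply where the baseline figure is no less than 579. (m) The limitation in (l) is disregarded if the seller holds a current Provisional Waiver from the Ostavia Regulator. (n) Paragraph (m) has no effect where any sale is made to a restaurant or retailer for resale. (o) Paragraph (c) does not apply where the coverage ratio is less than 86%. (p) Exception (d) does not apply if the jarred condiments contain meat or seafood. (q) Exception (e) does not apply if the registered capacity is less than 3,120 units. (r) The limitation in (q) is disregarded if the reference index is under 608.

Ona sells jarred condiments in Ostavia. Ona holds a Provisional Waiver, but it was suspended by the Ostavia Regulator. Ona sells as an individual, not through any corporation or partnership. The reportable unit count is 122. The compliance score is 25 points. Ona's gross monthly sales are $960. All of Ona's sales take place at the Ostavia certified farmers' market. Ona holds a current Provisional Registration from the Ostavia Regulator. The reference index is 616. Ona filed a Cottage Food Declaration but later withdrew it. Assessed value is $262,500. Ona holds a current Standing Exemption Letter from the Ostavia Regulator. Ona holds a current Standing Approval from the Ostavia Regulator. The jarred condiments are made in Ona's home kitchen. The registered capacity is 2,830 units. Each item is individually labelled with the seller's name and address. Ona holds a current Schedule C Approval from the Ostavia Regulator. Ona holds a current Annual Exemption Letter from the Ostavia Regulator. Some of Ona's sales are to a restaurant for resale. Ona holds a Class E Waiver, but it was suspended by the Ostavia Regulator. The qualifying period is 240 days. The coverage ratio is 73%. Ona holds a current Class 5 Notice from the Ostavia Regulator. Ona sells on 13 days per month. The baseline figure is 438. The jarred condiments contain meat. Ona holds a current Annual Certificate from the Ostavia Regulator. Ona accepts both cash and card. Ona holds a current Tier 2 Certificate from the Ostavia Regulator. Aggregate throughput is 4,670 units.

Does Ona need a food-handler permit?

Exception (a) does not apply: the Cottage Food Declaration was withdrawn.
Exception (b)'s conditions are all satisfied: the seller is a natural person; a current Standing Approval is held; a current Standing Exemption Letter is held. But: (g) operates against (b): a current Tier 2 Certificate is held. (h) would limit (g) — the qualifying period is 240 days, under the 275 days limit — but (i) sets (h) aside: (i) operates against (h): a current Class 5 Notice is held. (j) applies (a current Provisional Registration is held), but is displaced by (k): (k) applies — the reportable unit count is 122, meeting the 120 threshold. (l), which would lift (k), is inapplicable — the baseline figure is 438, short of 579. (b) is therefore removed.
Exception (c) is satisfied on its face — the number of selling days per month is 13, less than the 14 limit; the jarred condiments are home-kitchen produced; a current Schedule C Approval is held. But: (o) operates against (c): the coverage ratio is 73%, less than the 86% limit. (c) is therefore removed.
Exception (d)'s conditions are all satisfied: aggregate throughput is 4,670 units, meeting the 4,120 units threshold; items are individually labelled; a current Annual Exemption Letter is held. But applying paragraph (p): (p) operates — the jarred condiments contain meat. (d) is therefore removed.
Exception (e) is satisfied on its face — all sales are at a certified farmers' market; the compliance score is 25 points, less than the 33 points limit; assessed value is $262,500, meeting the $232,000 threshold. Turning to paragraphs (q)–(r): (q) operates against (e): the registered capacity is 2,830 units, less than the 3,120 units limit. (r) is not engaged (the reference index is 616, not under 608), so (q) stands. So (e) is unavailable.
No exception displaces § 20.2.

Yes — Ona must hold a food-handler permit.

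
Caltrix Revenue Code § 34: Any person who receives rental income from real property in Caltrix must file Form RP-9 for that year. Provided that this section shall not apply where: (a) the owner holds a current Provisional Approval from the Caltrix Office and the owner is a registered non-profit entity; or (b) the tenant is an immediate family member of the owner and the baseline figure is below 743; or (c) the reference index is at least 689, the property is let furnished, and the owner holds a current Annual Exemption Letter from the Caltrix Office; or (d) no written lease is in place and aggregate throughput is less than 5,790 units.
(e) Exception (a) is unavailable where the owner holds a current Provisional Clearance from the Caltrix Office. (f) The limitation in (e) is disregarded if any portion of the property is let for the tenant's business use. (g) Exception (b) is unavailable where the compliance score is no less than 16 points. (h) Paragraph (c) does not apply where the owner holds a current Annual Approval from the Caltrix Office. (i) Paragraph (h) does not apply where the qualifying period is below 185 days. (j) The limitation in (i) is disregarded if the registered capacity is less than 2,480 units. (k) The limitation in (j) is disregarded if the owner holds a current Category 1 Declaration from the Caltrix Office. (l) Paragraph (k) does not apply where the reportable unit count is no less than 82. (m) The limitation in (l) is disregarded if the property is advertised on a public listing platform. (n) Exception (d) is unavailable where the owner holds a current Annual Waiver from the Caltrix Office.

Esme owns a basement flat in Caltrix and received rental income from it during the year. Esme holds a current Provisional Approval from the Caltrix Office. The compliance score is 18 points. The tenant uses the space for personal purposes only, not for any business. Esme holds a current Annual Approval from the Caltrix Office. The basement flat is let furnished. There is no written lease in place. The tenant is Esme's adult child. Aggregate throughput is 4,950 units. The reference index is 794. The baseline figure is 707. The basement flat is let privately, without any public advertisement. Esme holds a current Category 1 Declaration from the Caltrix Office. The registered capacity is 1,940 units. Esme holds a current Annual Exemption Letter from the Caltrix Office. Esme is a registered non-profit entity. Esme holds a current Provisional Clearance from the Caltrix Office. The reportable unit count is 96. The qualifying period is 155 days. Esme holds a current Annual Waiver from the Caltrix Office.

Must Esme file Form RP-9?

Yes — Esme must file Form RP-9.

All of (a)'s requirements are met (a current Provisional Approval is held; Esme is a registered non-profit). But: (e) operates — a current Provisional Clearance is held. (f) does not operate here (the space is used for personal purposes only), so (e) stands. Exception (a) does not apply.
Exception (b): the tenant is an immediate family member; the baseline figure is 707, below the 743 limit — every condition holds. But applying paragraph (g): (g) operates against (b): the compliance score is 18 points, meeting the 16 points threshold. (b) is therefore removed.
All of (c)'s requirements are met (the reference index is 794, meeting the 689 threshold; the property is let furnished; a current Annual Exemption Letter is held). However, paragraphs (h)–(m) must be considered: (h) is engaged — a current Annual Approval is held. (i) applies (the qualifying period is 155 days, below the 185 days limit), but is overridden by (j): (j) operates against (i): the registered capacity is 1,940 units, less than the 2,480 units limit. (k) would limit (j) — a current Category 1 Declaration is held — but (l) sets (k) aside: (l) operates against (k): the reportable unit count is 96, meeting the 82 threshold. (m) is not triggered (the property is let privately without advertisement), so (l) stands. So (c) is unavailable.
Exception (d): there is no written lease; aggregate throughput is 4,950 units, less than the 5,790 units limit — every condition holds. Turning to paragraph (n): (n) operates against (d): a current Annual Waiver is held. (d) is therefore removed.
None of the exceptions is available; § 34 applies in full.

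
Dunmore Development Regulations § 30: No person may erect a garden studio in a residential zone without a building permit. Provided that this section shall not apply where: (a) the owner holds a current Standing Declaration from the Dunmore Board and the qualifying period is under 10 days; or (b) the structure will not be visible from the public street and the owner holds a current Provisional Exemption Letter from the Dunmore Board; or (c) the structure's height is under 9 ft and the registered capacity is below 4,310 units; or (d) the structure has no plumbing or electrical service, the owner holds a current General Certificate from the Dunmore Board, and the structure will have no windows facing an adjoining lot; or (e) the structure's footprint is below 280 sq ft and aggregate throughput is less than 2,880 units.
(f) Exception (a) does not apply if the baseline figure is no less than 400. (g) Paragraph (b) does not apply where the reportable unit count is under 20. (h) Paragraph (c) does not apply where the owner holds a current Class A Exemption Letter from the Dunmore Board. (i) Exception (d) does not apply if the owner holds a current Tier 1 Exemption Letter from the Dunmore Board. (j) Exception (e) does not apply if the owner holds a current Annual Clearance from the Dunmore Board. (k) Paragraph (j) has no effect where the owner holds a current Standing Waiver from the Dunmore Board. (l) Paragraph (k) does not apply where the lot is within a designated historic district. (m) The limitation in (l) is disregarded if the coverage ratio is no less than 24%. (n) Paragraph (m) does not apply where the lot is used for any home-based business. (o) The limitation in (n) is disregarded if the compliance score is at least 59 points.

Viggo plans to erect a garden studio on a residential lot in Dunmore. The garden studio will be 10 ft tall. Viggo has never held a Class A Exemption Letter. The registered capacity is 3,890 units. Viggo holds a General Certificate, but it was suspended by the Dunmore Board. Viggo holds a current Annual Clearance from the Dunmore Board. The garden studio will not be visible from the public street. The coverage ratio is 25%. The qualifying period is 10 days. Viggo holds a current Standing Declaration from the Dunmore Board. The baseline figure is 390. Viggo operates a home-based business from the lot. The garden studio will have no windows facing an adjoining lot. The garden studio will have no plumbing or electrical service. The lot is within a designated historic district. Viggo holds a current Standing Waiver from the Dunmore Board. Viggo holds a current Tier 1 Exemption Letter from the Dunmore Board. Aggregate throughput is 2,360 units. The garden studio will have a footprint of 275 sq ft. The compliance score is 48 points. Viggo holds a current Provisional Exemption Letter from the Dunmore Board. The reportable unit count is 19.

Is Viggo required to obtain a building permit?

Yes — Viggo must obtain a building permit.

Exception (a) requires that the qualifying period is under 10 days; but the qualifying period is 10 days, not under 10 days, so (a) is unavailable.
Exception (b) is satisfied on its face — the structure will not be visible from the street; a current Provisional Exemption Letter is held. Turning to paragraph (g): (g) applies — the reportable unit count is 19, under the 20 limit. (b) is therefore removed.
Exception (c) does not apply: the structure's height is 10 ft, not under 9 ft.
Exception (d) fails — the General Certificate is not current.
Exception (e): the structure's footprint is 275 sq ft, below the 280 sq ft limit; aggregate throughput is 2,360 units, less than the 2,880 units limit — every condition holds. But: (j) operates against (e): a current Annual Clearance is held. (k) is engaged (a current Standing Waiver is held), but is displaced by (l): (l) operates against (k): the lot is in a historic district. (m) is triggered (the coverage ratio is 25%, meeting the 24% threshold), but is overridden by (n): (n) operates against (m): a home-based business operates on the lot. (o) does not operate here (the compliance score is 48 points, short of 59 points), so (n) stands. Exception (e) does not apply.
None of the exceptions is available; § 30 applies in full.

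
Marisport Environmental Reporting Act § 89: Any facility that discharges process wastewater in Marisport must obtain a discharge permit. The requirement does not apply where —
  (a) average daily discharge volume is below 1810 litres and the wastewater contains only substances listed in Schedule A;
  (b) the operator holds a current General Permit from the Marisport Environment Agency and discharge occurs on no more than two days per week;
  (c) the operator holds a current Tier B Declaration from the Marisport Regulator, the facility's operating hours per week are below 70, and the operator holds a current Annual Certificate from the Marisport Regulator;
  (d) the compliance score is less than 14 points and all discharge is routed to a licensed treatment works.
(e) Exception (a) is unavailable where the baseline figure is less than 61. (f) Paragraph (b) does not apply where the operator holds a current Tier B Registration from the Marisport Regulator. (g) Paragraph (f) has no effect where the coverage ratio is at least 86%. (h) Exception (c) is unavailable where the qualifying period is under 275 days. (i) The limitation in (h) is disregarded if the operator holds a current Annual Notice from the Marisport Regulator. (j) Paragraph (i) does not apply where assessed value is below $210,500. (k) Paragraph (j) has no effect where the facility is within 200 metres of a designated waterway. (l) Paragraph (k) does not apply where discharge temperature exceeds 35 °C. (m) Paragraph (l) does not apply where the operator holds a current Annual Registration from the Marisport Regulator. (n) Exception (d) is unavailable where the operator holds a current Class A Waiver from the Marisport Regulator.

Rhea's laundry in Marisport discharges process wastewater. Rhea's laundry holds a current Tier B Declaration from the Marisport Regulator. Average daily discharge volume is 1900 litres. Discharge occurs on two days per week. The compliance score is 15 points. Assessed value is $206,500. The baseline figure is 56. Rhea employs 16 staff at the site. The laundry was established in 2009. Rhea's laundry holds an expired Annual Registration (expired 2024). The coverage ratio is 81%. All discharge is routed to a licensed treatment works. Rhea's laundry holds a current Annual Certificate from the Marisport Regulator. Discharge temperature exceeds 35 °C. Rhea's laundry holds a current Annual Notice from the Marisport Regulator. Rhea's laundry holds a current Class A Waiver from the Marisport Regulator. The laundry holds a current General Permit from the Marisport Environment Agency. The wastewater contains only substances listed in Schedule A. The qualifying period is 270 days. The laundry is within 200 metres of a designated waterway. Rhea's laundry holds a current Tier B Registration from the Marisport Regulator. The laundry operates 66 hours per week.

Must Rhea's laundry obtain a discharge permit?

Yes — Rhea's laundry must obtain a discharge permit.

Exception (a) does not apply: average daily discharge volume is 1900 litres, not below 1810 litres.
Exception (b)'s conditions are all satisfied: a current General Permit is held; discharge occurs on no more than two days per week. Turning to paragraphs (f)–(g): (f) operates against (b): a current Tier B Registration is held. (g) is not engaged (the coverage ratio is 81%, short of 86%), so (f) stands. Exception (b) does not apply.
All of (c)'s requirements are met (a current Tier B Declaration is held; the facility's operating hours per week are 66, below the 70 limit; a current Annual Certificate is held). But: (h) applies — the qualifying period is 270 days, under the 275 days limit. (i) would limit (h) — a current Annual Notice is held — but (j) sets (i) aside: (j) operates against (i): assessed value is $206,500, below the $210,500 limit. (k) operates (the laundry is within 200 m of a designated waterway), but is displaced by (l): (l) operates against (k): discharge temperature exceeds 35 °C. (m) is not engaged (there is no Annual Registration in force), so (l) stands. Exception (c) does not apply.
Exception (d) fails — the compliance score is 15 points, not less than 14 points.
No exception is made out. Rhea's laundry falls within the general rule.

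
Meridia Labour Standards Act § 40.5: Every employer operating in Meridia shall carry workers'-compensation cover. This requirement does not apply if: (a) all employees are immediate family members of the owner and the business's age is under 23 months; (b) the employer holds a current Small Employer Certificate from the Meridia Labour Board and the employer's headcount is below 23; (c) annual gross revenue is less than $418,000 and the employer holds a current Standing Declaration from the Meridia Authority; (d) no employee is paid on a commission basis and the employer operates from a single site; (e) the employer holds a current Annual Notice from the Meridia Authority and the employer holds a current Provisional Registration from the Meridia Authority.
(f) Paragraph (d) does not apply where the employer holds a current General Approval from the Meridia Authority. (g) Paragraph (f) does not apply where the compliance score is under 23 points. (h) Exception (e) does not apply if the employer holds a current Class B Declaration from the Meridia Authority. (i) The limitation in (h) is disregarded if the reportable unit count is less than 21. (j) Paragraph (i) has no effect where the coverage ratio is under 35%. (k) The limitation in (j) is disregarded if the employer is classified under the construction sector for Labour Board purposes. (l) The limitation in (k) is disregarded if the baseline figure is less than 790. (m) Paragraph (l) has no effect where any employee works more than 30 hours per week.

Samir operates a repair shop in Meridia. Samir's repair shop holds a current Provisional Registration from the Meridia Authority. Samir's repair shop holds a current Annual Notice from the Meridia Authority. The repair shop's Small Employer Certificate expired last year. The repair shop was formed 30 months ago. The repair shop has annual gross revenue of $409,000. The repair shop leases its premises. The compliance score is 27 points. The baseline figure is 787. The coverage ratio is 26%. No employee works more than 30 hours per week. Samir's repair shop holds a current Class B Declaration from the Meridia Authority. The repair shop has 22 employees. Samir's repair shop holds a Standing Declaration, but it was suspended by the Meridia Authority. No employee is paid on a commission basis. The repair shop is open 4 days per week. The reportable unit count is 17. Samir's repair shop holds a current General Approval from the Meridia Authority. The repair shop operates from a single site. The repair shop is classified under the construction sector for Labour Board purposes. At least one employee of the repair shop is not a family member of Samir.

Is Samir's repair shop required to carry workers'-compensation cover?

Yes — Samir's repair shop must carry workers'-compensation cover.

Exception (a) does not apply: at least one employee is not a family member.
Exception (b) does not apply: the Small Employer Certificate has expired.
Exception (c) does not apply: there is no Standing Declaration in force.
Exception (d): no employee is paid on commission; the employer operates from a single site — every condition holds. However, paragraphs (f)–(g) must be considered: (f) operates against (d): a current General Approval is held. (g), which would lift (f), does not operate here — the compliance score is 27 points, not under 23 points. (d) is therefore removed.
All of (e)'s requirements are met (a current Annual Notice is held; a current Provisional Registration is held). But applying paragraphs (h)–(m): (h) operates against (e): a current Class B Declaration is held. (i) is engaged (the reportable unit count is 17, less than the 21 limit), but is set aside by (j): (j) operates against (i): the coverage ratio is 26%, under the 35% limit. (k) would limit (j) — the repair shop is classified under the construction sector — but (l) sets (k) aside: (l) operates against (k): the baseline figure is 787, less than the 790 limit. (m) is not engaged (no employee exceeds 30 hours/week), so (l) stands. So (e) is unavailable.
None of the exceptions is available; § 40.5 applies in full.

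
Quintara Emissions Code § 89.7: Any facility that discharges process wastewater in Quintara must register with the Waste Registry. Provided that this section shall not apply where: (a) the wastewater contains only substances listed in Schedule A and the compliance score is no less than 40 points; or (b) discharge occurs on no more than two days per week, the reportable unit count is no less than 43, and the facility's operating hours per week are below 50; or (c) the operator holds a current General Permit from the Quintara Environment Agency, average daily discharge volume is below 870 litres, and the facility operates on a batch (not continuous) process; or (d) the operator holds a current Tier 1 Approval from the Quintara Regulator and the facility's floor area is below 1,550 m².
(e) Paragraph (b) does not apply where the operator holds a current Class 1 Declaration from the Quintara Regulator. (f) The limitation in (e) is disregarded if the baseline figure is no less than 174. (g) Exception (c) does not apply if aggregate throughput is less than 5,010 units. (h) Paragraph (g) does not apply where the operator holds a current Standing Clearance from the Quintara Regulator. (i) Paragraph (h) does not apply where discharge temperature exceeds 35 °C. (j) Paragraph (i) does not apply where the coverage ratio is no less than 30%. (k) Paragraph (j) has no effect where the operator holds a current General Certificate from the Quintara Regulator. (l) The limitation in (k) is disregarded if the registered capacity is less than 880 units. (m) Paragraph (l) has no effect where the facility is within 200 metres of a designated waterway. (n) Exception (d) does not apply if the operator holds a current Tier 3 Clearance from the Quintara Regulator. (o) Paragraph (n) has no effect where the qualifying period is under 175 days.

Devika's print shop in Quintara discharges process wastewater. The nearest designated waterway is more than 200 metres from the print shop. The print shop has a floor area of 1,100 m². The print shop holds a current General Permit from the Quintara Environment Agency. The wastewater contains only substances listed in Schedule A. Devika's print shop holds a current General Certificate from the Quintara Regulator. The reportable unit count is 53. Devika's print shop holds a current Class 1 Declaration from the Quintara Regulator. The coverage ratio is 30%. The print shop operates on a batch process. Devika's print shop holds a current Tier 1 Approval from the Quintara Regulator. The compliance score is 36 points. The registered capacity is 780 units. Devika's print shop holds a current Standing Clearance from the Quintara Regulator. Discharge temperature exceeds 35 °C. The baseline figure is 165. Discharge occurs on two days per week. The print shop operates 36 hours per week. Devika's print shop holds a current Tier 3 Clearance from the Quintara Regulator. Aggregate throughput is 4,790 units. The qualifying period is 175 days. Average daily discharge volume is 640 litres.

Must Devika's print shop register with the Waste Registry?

No — exception (c) applies; Devika's print shop is not required to register with the Waste Registry.

Exception (a) fails — the compliance score is 36 points, short of 40 points.
All of (b)'s requirements are met (discharge occurs on no more than two days per week; the reportable unit count is 53, meeting the 43 threshold; the facility's operating hours per week are 36, below the 50 limit). Turning to paragraphs (e)–(f): (e) operates — a current Class 1 Declaration is held. (f) is not triggered (the baseline figure is 165, short of 174), so (e) stands. (b) is therefore removed.
Exception (c): a current General Permit is held; average daily discharge volume is 640 litres, below the 870 litres limit; the facility operates on a batch process — every condition holds. Considering the limiting provisions: (g) would limit (c) — aggregate throughput is 4,790 units, less than the 5,010 units limit — but (h) sets (g) aside: (h) operates against (g): a current Standing Clearance is held. (i) would limit (h) — discharge temperature exceeds 35 °C — but (j) sets (i) aside: (j) operates against (i): the coverage ratio is 30%, meeting the 30% threshold. (k) is engaged (a current General Certificate is held), but is itself disapplied by (l): (l) applies — the registered capacity is 780 units, less than the 880 units limit. (m), which would lift (l), is not triggered — the print shop is more than 200 m from any designated waterway. So (c) applies.
Exception (d): a current Tier 1 Approval is held; the facility's floor area is 1,100 m², below the 1,550 m² limit — every condition holds. Turning to paragraphs (n)–(o): (n) applies — a current Tier 3 Clearance is held. (o), which would lift (n), is not engaged — the qualifying period is 175 days, not under 175 days. (d) is therefore removed.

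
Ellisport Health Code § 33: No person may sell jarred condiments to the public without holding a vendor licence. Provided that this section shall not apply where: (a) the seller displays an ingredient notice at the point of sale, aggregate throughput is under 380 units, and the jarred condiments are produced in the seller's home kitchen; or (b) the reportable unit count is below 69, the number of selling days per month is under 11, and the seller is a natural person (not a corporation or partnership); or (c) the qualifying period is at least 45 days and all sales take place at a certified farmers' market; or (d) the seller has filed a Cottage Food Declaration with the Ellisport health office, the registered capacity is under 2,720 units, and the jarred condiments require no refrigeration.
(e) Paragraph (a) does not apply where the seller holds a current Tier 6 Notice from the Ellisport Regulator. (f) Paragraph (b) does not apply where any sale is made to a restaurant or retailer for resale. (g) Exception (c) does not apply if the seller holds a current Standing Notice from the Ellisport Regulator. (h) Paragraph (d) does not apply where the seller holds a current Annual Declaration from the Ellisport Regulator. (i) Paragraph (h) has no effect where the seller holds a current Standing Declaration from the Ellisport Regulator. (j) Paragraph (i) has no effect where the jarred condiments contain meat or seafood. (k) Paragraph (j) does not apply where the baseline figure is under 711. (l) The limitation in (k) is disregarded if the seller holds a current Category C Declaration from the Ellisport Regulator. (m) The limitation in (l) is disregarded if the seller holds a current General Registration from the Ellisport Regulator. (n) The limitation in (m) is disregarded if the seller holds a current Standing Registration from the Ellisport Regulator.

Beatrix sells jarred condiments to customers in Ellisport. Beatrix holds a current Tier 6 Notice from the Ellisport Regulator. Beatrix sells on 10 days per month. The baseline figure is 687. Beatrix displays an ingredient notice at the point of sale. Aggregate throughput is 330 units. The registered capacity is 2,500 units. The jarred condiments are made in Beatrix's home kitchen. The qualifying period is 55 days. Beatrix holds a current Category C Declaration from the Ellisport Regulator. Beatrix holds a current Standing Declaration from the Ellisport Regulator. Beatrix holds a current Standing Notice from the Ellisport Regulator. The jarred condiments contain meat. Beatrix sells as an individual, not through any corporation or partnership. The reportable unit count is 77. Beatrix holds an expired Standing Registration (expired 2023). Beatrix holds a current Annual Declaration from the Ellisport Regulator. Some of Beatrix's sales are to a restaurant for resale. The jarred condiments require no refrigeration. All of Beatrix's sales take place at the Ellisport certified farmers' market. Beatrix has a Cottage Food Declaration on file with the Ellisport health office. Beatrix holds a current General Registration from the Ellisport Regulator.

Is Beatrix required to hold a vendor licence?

No — exception (d) applies; Beatrix is not required to hold a vendor licence.

Exception (a): an ingredient notice is displayed; aggregate throughput is 330 units, under the 380 units limit; the jarred condiments are home-kitchen produced — every condition holds. Turning to paragraph (e): (e) operates against (a): a current Tier 6 Notice is held. (a) is therefore removed.
Exception (b) does not apply: the reportable unit count is 77, not below 69.
Exception (c)'s conditions are all satisfied: the qualifying period is 55 days, meeting the 45 days threshold; all sales are at a certified farmers' market. But applying paragraph (g): (g) operates against (c): a current Standing Notice is held. Exception (c) does not apply.
Exception (d) is satisfied on its face — a Cottage Food Declaration is on file; the registered capacity is 2,500 units, under the 2,720 units limit; the jarred condiments are shelf-stable. As to paragraphs (h)–(n): (h) would limit (d) — a current Annual Declaration is held — but (i) sets (h) aside: (i) is triggered — a current Standing Declaration is held. (j) applies (the jarred condiments contain meat), but is itself disapplied by (k): (k) operates against (j): the baseline figure is 687, under the 711 limit. (l) operates (a current Category C Declaration is held), but yields to (m): (m) applies — a current General Registration is held. (n), which would lift (m), is not triggered — there is no Standing Registration in force. So (d) applies.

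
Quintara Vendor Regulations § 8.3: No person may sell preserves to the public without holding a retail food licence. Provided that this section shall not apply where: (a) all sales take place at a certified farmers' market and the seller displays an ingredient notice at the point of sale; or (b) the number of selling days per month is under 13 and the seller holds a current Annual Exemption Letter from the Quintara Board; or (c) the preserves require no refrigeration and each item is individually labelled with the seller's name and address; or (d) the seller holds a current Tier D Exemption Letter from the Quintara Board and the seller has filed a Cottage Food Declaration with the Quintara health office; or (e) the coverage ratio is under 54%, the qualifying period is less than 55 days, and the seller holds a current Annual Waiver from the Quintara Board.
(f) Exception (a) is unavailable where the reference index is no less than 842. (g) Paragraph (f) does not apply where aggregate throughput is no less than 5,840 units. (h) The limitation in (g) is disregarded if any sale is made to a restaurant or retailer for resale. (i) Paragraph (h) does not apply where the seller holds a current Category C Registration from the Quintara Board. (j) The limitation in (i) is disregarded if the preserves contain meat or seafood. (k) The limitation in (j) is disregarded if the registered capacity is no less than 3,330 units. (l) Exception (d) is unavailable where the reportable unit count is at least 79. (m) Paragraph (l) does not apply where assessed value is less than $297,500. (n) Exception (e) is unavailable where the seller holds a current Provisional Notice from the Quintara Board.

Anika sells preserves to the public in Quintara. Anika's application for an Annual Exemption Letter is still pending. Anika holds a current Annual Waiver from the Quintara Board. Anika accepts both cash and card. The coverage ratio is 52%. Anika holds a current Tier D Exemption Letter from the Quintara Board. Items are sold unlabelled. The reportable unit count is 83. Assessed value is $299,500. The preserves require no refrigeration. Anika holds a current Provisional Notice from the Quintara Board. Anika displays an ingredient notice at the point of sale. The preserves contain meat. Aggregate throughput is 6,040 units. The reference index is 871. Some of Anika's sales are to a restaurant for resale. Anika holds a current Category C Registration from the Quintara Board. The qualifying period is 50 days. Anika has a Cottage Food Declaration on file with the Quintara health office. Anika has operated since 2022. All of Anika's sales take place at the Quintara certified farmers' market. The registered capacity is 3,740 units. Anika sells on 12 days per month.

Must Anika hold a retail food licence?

No — exception (a) applies; Anika is not required to hold a retail food licence.

Exception (a) is satisfied on its face — all sales are at a certified farmers' market; an ingredient notice is displayed. Under paragraphs (f)–(k): (f) would limit (a) — the reference index is 871, meeting the 842 threshold — but (g) sets (f) aside: (g) operates — aggregate throughput is 6,040 units, meeting the 5,840 units threshold. (h) would limit (g) — some sales are to a restaurant for resale — but (i) sets (h) aside: (i) is engaged — a current Category C Registration is held. (j) is triggered (the preserves contain meat), but is overridden by (k): (k) operates against (j): the registered capacity is 3,740 units, meeting the 3,330 units threshold. So (a) applies.
Exception (b) does not apply: the Annual Exemption Letter is not current.
Exception (c) fails — items are sold unlabelled.
Exception (d) is satisfied on its face — a current Tier D Exemption Letter is held; a Cottage Food Declaration is on file. But applying paragraphs (l)–(m): (l) operates against (d): the reportable unit count is 83, meeting the 79 threshold. (m) is not engaged (assessed value is $299,500, not less than $297,500), so (l) stands. So (d) is unavailable.
Exception (e): the coverage ratio is 52%, under the 54% limit; the qualifying period is 50 days, less than the 55 days limit; a current Annual Waiver is held — every condition holds. But: (n) operates against (e): a current Provisional Notice is held. (e) is therefore removed.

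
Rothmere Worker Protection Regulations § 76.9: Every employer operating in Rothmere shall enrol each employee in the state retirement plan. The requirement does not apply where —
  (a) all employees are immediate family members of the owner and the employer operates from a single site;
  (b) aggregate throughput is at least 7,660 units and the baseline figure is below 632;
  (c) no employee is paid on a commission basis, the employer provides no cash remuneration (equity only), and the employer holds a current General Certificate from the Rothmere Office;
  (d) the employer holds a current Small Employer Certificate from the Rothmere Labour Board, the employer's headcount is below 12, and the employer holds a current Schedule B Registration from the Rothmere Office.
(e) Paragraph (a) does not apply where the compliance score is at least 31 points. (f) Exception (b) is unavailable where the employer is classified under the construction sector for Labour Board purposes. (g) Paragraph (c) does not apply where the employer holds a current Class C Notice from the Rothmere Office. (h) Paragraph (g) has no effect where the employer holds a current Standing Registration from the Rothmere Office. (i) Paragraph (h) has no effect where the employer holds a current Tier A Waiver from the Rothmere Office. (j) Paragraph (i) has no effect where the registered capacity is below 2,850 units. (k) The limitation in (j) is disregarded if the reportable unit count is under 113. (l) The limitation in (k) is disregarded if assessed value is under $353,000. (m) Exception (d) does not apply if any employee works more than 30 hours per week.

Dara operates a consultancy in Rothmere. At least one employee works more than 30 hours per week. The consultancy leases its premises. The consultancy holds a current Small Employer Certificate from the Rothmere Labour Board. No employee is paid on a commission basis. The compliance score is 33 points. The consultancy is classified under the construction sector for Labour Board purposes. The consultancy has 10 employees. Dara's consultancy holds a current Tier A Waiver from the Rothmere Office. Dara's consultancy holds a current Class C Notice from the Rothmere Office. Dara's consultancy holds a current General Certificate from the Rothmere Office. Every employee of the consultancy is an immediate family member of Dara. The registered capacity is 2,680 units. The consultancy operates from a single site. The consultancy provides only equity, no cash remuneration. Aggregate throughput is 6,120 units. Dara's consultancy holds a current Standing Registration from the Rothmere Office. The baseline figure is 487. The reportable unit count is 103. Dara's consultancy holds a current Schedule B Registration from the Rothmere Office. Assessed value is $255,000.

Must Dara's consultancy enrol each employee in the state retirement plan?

No — exception (c) applies; Dara's consultancy is not required to enrol each employee in the state retirement plan.

All of (a)'s requirements are met (every employee is an immediate family member; the employer operates from a single site). But applying paragraph (e): (e) operates against (a): the compliance score is 33 points, meeting the 31 points threshold. (a) is therefore removed.
Exception (b) fails — aggregate throughput is 6,120 units, short of 7,660 units.
Exception (c): no employee is paid on commission; remuneration is equity-only; a current General Certificate is held — every condition holds. Considering the limiting provisions: (g) would limit (c) — a current Class C Notice is held — but (h) sets (g) aside: (h) operates against (g): a current Standing Registration is held. (i) is engaged (a current Tier A Waiver is held), but is set aside by (j): (j) operates against (i): the registered capacity is 2,680 units, below the 2,850 units limit. (k) would limit (j) — the reportable unit count is 103, under the 113 limit — but (l) sets (k) aside: (l) applies — assessed value is $255,000, under the $353,000 limit. So (c) applies.
Exception (d): a current Small Employer Certificate is held; the employer's headcount is 10, below the 12 limit; a current Schedule B Registration is held — every condition holds. But applying paragraph (m): (m) operates — at least one employee exceeds 30 hours/week. (d) is therefore removed.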